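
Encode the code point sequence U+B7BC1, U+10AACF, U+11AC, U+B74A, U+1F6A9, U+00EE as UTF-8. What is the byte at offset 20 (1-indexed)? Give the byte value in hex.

0xAE

1-indexed offset 20 is 0-indexed offset 19.
U+B7BC1 → 4-byte form F2 B7 AF 81 at offsets 0–3.
U+10AACF → 4-byte form F4 8A AB 8F at offsets 4–7.
U+11AC → 3-byte form E1 86 AC at offsets 8–10.
U+B74A → 3-byte form EB 9D 8A at offsets 11–13.
U+1F6A9 → 4-byte form F0 9F 9A A9 at offsets 14–17.
U+00EE → 2-byte form C3 AE at offsets 18–19.
Offset 19 falls in char 6's range; it's byte 2 of C3 AE = 0xAE.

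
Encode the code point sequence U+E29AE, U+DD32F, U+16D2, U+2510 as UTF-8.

U+E29AE: 4-byte form → F3 A2 A6 AE.
U+DD32F: 4-byte form → F3 9D 8C AF.
U+16D2: 3-byte form → E1 9B 92.
U+2510: 3-byte form → E2 94 90.
Concatenated (14 bytes): F3 A2 A6 AE F3 9D 8C AF E1 9B 92 E2 94 90.

F3 A2 A6 AE F3 9D 8C AF E1 9B 92 E2 94 90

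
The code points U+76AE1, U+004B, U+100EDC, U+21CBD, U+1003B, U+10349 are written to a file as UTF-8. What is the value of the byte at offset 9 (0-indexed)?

U+76AE1 → 4-byte form F1 B6 AB A1 at offsets 0–3.
U+004B → 1-byte form 4B at offsets 4–4.
U+100EDC → 4-byte form F4 80 BB 9C at offsets 5–8.
U+21CBD → 4-byte form F0 A1 B2 BD at offsets 9–12.
Offset 9 falls in char 4's range; it's byte 1 of F0 A1 B2 BD = 0xF0.

0xF0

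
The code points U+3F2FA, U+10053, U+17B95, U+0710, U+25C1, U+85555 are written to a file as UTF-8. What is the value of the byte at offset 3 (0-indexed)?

U+3F2FA → 4-byte form F0 BF 8B BA at offsets 0–3.
Offset 3 falls in char 1's range; it's byte 4 of F0 BF 8B BA = 0xBA.

0xBA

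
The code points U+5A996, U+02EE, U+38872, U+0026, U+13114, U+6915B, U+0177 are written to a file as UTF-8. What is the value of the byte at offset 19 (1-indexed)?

1-indexed offset 19 is 0-indexed offset 18.
U+5A996 → 4-byte form F1 9A A6 96 at offsets 0–3.
U+02EE → 2-byte form CB AE at offsets 4–5.
U+38872 → 4-byte form F0 B8 A1 B2 at offsets 6–9.
U+0026 → 1-byte form 26 at offsets 10–10.
U+13114 → 4-byte form F0 93 84 94 at offsets 11–14.
U+6915B → 4-byte form F1 A9 85 9B at offsets 15–18.
Offset 18 falls in char 6's range; it's byte 4 of F1 A9 85 9B = 0x9B.

0x9B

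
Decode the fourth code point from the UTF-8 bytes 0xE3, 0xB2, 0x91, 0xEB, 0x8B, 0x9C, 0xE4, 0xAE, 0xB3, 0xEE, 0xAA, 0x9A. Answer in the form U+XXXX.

Offset 0: leading byte 0xE3 = 11100011 → 3-byte char #1 = E3 B2 91.
Offset 3: leading byte 0xEB = 11101011 → 3-byte char #2 = EB 8B 9C.
Offset 6: leading byte 0xE4 = 11100100 → 3-byte char #3 = E4 AE B3.
Offset 9: leading byte 0xEE = 11101110 → 3-byte char #4 = EE AA 9A.
Leading byte 0xEE = 11101110 matches 1110xxxx → 3-byte sequence.
Byte 1: 0xEE = 11101110, payload 1110 (4 bits).
Byte 2: 0xAA = 10101010 (10xxxxxx ✓), payload 101010.
Byte 3: 0x9A = 10011010 (10xxxxxx ✓), payload 011010.
Concatenate: 1110101010011010 = 0xEA9A (16 bits → U+EA9A).

U+EA9A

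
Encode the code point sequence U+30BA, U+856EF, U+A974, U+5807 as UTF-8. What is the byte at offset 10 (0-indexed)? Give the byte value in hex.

U+30BA → 3-byte form E3 82 BA at offsets 0–2.
U+856EF → 4-byte form F2 85 9B AF at offsets 3–6.
U+A974 → 3-byte form EA A5 B4 at offsets 7–9.
U+5807 → 3-byte form E5 A0 87 at offsets 10–12.
Offset 10 falls in char 4's range; it's byte 1 of E5 A0 87 = 0xE5.

0xE5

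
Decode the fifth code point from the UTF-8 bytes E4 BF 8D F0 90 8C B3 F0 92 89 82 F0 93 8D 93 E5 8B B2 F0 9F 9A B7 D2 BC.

U+52F2

Offset 0: leading byte 0xE4 = 11100100 → 3-byte char #1 = E4 BF 8D.
Offset 3: leading byte 0xF0 = 11110000 → 4-byte char #2 = F0 90 8C B3.
Offset 7: leading byte 0xF0 = 11110000 → 4-byte char #3 = F0 92 89 82.
Offset 11: leading byte 0xF0 = 11110000 → 4-byte char #4 = F0 93 8D 93.
Offset 15: leading byte 0xE5 = 11100101 → 3-byte char #5 = E5 8B B2.
Leading byte 0xE5 = 11100101 matches 1110xxxx → 3-byte sequence.
Byte 1: 0xE5 = 11100101, payload 0101 (4 bits).
Byte 2: 0x8B = 10001011 (10xxxxxx ✓), payload 001011.
Byte 3: 0xB2 = 10110010 (10xxxxxx ✓), payload 110010.
Concatenate: 0101001011110010 = 0x52F2 (16 bits → U+52F2).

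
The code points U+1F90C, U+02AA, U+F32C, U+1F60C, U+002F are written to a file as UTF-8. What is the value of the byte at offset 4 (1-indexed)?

1-indexed offset 4 is 0-indexed offset 3.
U+1F90C → 4-byte form F0 9F A4 8C at offsets 0–3.
Offset 3 falls in char 1's range; it's byte 4 of F0 9F A4 8C = 0x8C.

0x8C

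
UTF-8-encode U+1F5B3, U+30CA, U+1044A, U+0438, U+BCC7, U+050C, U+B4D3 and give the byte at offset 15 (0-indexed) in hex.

U+1F5B3 → 4-byte form F0 9F 96 B3 at offsets 0–3.
U+30CA → 3-byte form E3 83 8A at offsets 4–6.
U+1044A → 4-byte form F0 90 91 8A at offsets 7–10.
U+0438 → 2-byte form D0 B8 at offsets 11–12.
U+BCC7 → 3-byte form EB B3 87 at offsets 13–15.
Offset 15 falls in char 5's range; it's byte 3 of EB B3 87 = 0x87.

0x87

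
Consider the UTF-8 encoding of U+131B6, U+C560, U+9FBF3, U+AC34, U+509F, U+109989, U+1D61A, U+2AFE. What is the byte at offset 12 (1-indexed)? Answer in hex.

0xEA

1-indexed offset 12 is 0-indexed offset 11.
U+131B6 → 4-byte form F0 93 86 B6 at offsets 0–3.
U+C560 → 3-byte form EC 95 A0 at offsets 4–6.
U+9FBF3 → 4-byte form F2 9F AF B3 at offsets 7–10.
U+AC34 → 3-byte form EA B0 B4 at offsets 11–13.
Offset 11 falls in char 4's range; it's byte 1 of EA B0 B4 = 0xEA.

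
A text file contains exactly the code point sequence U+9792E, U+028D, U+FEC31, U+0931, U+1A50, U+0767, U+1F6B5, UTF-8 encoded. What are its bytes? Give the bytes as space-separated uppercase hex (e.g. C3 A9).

U+9792E: 4-byte form → F2 97 A4 AE.
U+028D: 2-byte form → CA 8D.
U+FEC31: 4-byte form → F3 BE B0 B1.
U+0931: 3-byte form → E0 A4 B1.
U+1A50: 3-byte form → E1 A9 90.
U+0767: 2-byte form → DD A7.
U+1F6B5: 4-byte form → F0 9F 9A B5.
Concatenated (22 bytes): F2 97 A4 AE CA 8D F3 BE B0 B1 E0 A4 B1 E1 A9 90 DD A7 F0 9F 9A B5.

F2 97 A4 AE CA 8D F3 BE B0 B1 E0 A4 B1 E1 A9 90 DD A7 F0 9F 9A B5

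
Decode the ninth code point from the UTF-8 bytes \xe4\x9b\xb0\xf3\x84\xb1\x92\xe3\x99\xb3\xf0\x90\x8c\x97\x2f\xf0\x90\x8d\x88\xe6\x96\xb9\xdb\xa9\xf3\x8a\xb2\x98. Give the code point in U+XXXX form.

Offset 0: leading byte 0xE4 = 11100100 → 3-byte char #1 = E4 9B B0.
Offset 3: leading byte 0xF3 = 11110011 → 4-byte char #2 = F3 84 B1 92.
Offset 7: leading byte 0xE3 = 11100011 → 3-byte char #3 = E3 99 B3.
Offset 10: leading byte 0xF0 = 11110000 → 4-byte char #4 = F0 90 8C 97.
Offset 14: leading byte 0x2F = 00101111 → 1-byte char #5 = 2F.
Offset 15: leading byte 0xF0 = 11110000 → 4-byte char #6 = F0 90 8D 88.
Offset 19: leading byte 0xE6 = 11100110 → 3-byte char #7 = E6 96 B9.
Offset 22: leading byte 0xDB = 11011011 → 2-byte char #8 = DB A9.
Offset 24: leading byte 0xF3 = 11110011 → 4-byte char #9 = F3 8A B2 98.
Leading byte 0xF3 = 11110011 matches 11110xxx → 4-byte sequence.
Byte 1: 0xF3 = 11110011, payload 011 (3 bits).
Byte 2: 0x8A = 10001010 (10xxxxxx ✓), payload 001010.
Byte 3: 0xB2 = 10110010 (10xxxxxx ✓), payload 110010.
Byte 4: 0x98 = 10011000 (10xxxxxx ✓), payload 011000.
Concatenate: 011001010110010011000 = 0xCAC98 (21 bits → U+CAC98).

U+CAC98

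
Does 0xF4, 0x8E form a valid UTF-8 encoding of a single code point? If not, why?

Leading byte 0xF4 = 11110100 → 4-byte form, but only 2 bytes are present.

invalid (sequence truncated)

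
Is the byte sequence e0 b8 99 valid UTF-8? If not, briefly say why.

valid

Leading byte 0xE0 = 11100000 → 3-byte form.
Continuation bytes 0xB8=10111000, 0x99=10011001 all match 10xxxxxx.
Decoded value 0xE19 is ≥ 0x800 (shortest form) and not a surrogate.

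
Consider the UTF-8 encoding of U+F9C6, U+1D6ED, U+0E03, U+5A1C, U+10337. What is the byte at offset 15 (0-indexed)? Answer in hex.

0x8C

U+F9C6 → 3-byte form EF A7 86 at offsets 0–2.
U+1D6ED → 4-byte form F0 9D 9B AD at offsets 3–6.
U+0E03 → 3-byte form E0 B8 83 at offsets 7–9.
U+5A1C → 3-byte form E5 A8 9C at offsets 10–12.
U+10337 → 4-byte form F0 90 8C B7 at offsets 13–16.
Offset 15 falls in char 5's range; it's byte 3 of F0 90 8C B7 = 0x8C.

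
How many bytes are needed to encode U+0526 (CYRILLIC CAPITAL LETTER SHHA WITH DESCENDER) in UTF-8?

2

U+0526 = 0x526. UTF-8 uses 1 byte below 0x80, 2 below 0x800, 3 below 0x10000, 4 up to 0x10FFFF. 0x526 is in U+0080–U+07FF → 2 bytes.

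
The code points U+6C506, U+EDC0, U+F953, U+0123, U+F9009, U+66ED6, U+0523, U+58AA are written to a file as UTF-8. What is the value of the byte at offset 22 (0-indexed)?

0xE5

U+6C506 → 4-byte form F1 AC 94 86 at offsets 0–3.
U+EDC0 → 3-byte form EE B7 80 at offsets 4–6.
U+F953 → 3-byte form EF A5 93 at offsets 7–9.
U+0123 → 2-byte form C4 A3 at offsets 10–11.
U+F9009 → 4-byte form F3 B9 80 89 at offsets 12–15.
U+66ED6 → 4-byte form F1 A6 BB 96 at offsets 16–19.
U+0523 → 2-byte form D4 A3 at offsets 20–21.
U+58AA → 3-byte form E5 A2 AA at offsets 22–24.
Offset 22 falls in char 8's range; it's byte 1 of E5 A2 AA = 0xE5.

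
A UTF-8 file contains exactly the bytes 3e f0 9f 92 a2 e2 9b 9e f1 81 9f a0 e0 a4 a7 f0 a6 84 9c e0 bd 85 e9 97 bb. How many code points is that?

8

Byte at offset 0: 0x3E = 00111110 → 1-byte char (#1). Advance 1.
Byte at offset 1: 0xF0 = 11110000 → 4-byte char (#2). Advance 4.
Byte at offset 5: 0xE2 = 11100010 → 3-byte char (#3). Advance 3.
Byte at offset 8: 0xF1 = 11110001 → 4-byte char (#4). Advance 4.
Byte at offset 12: 0xE0 = 11100000 → 3-byte char (#5). Advance 3.
Byte at offset 15: 0xF0 = 11110000 → 4-byte char (#6). Advance 4.
Byte at offset 19: 0xE0 = 11100000 → 3-byte char (#7). Advance 3.
Byte at offset 22: 0xE9 = 11101001 → 3-byte char (#8). Advance 3.
Reached end at offset 25 after 8 code points.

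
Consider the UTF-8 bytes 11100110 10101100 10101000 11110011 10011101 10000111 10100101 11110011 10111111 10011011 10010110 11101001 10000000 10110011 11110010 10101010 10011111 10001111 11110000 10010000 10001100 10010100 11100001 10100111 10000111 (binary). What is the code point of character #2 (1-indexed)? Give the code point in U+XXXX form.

U+DD1E5

Offset 0: leading byte 0xE6 = 11100110 → 3-byte char #1 = E6 AC A8.
Offset 3: leading byte 0xF3 = 11110011 → 4-byte char #2 = F3 9D 87 A5.
Leading byte 0xF3 = 11110011 matches 11110xxx → 4-byte sequence.
Byte 1: 0xF3 = 11110011, payload 011 (3 bits).
Byte 2: 0x9D = 10011101 (10xxxxxx ✓), payload 011101.
Byte 3: 0x87 = 10000111 (10xxxxxx ✓), payload 000111.
Byte 4: 0xA5 = 10100101 (10xxxxxx ✓), payload 100101.
Concatenate: 011011101000111100101 = 0xDD1E5 (21 bits → U+DD1E5).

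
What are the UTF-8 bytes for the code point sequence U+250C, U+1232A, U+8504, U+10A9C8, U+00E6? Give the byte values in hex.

U+250C: 3-byte form → E2 94 8C.
U+1232A: 4-byte form → F0 92 8C AA.
U+8504: 3-byte form → E8 94 84.
U+10A9C8: 4-byte form → F4 8A A7 88.
U+00E6: 2-byte form → C3 A6.
Concatenated (16 bytes): E2 94 8C F0 92 8C AA E8 94 84 F4 8A A7 88 C3 A6.

E2 94 8C F0 92 8C AA E8 94 84 F4 8A A7 88 C3 A6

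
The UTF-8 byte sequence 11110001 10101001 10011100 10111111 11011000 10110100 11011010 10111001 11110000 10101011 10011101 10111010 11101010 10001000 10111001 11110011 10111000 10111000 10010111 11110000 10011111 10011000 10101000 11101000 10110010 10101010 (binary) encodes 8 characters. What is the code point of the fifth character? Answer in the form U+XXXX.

Offset 0: leading byte 0xF1 = 11110001 → 4-byte char #1 = F1 A9 9C BF.
Offset 4: leading byte 0xD8 = 11011000 → 2-byte char #2 = D8 B4.
Offset 6: leading byte 0xDA = 11011010 → 2-byte char #3 = DA B9.
Offset 8: leading byte 0xF0 = 11110000 → 4-byte char #4 = F0 AB 9D BA.
Offset 12: leading byte 0xEA = 11101010 → 3-byte char #5 = EA 88 B9.
Leading byte 0xEA = 11101010 matches 1110xxxx → 3-byte sequence.
Byte 1: 0xEA = 11101010, payload 1010 (4 bits).
Byte 2: 0x88 = 10001000 (10xxxxxx ✓), payload 001000.
Byte 3: 0xB9 = 10111001 (10xxxxxx ✓), payload 111001.
Concatenate: 1010001000111001 = 0xA239 (16 bits → U+A239).

U+A239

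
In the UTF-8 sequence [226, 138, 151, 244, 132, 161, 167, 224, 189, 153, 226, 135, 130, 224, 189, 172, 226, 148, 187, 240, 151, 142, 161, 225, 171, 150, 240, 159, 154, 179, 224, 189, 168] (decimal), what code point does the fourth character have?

U+21C2

Offset 0: leading byte 0xE2 = 11100010 → 3-byte char #1 = E2 8A 97.
Offset 3: leading byte 0xF4 = 11110100 → 4-byte char #2 = F4 84 A1 A7.
Offset 7: leading byte 0xE0 = 11100000 → 3-byte char #3 = E0 BD 99.
Offset 10: leading byte 0xE2 = 11100010 → 3-byte char #4 = E2 87 82.
Leading byte 0xE2 = 11100010 matches 1110xxxx → 3-byte sequence.
Byte 1: 0xE2 = 11100010, payload 0010 (4 bits).
Byte 2: 0x87 = 10000111 (10xxxxxx ✓), payload 000111.
Byte 3: 0x82 = 10000010 (10xxxxxx ✓), payload 000010.
Concatenate: 0010000111000010 = 0x21C2 (16 bits → U+21C2).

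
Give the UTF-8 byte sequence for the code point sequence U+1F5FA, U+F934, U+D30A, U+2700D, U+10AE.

U+1F5FA: 4-byte form → F0 9F 97 BA.
U+F934: 3-byte form → EF A4 B4.
U+D30A: 3-byte form → ED 8C 8A.
U+2700D: 4-byte form → F0 A7 80 8D.
U+10AE: 3-byte form → E1 82 AE.
Concatenated (17 bytes): F0 9F 97 BA EF A4 B4 ED 8C 8A F0 A7 80 8D E1 82 AE.

F0 9F 97 BA EF A4 B4 ED 8C 8A F0 A7 80 8D E1 82 AE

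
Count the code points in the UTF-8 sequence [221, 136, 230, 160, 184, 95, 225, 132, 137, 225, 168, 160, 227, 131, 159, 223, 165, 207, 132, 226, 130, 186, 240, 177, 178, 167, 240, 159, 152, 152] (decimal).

11

Byte at offset 0: 0xDD = 11011101 → 2-byte char (#1). Advance 2.
Byte at offset 2: 0xE6 = 11100110 → 3-byte char (#2). Advance 3.
Byte at offset 5: 0x5F = 01011111 → 1-byte char (#3). Advance 1.
Byte at offset 6: 0xE1 = 11100001 → 3-byte char (#4). Advance 3.
Byte at offset 9: 0xE1 = 11100001 → 3-byte char (#5). Advance 3.
Byte at offset 12: 0xE3 = 11100011 → 3-byte char (#6). Advance 3.
Byte at offset 15: 0xDF = 11011111 → 2-byte char (#7). Advance 2.
Byte at offset 17: 0xCF = 11001111 → 2-byte char (#8). Advance 2.
Byte at offset 19: 0xE2 = 11100010 → 3-byte char (#9). Advance 3.
Byte at offset 22: 0xF0 = 11110000 → 4-byte char (#10). Advance 4.
Byte at offset 26: 0xF0 = 11110000 → 4-byte char (#11). Advance 4.
Reached end at offset 30 after 11 code points.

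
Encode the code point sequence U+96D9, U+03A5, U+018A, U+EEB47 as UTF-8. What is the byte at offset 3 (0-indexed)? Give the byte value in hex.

U+96D9 → 3-byte form E9 9B 99 at offsets 0–2.
U+03A5 → 2-byte form CE A5 at offsets 3–4.
Offset 3 falls in char 2's range; it's byte 1 of CE A5 = 0xCE.

0xCE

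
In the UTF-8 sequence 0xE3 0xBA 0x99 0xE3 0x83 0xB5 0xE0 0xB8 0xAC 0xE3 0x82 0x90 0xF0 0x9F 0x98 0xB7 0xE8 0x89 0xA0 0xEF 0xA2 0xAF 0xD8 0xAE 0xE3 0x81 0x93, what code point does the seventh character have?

Offset 0: leading byte 0xE3 = 11100011 → 3-byte char #1 = E3 BA 99.
Offset 3: leading byte 0xE3 = 11100011 → 3-byte char #2 = E3 83 B5.
Offset 6: leading byte 0xE0 = 11100000 → 3-byte char #3 = E0 B8 AC.
Offset 9: leading byte 0xE3 = 11100011 → 3-byte char #4 = E3 82 90.
Offset 12: leading byte 0xF0 = 11110000 → 4-byte char #5 = F0 9F 98 B7.
Offset 16: leading byte 0xE8 = 11101000 → 3-byte char #6 = E8 89 A0.
Offset 19: leading byte 0xEF = 11101111 → 3-byte char #7 = EF A2 AF.
Leading byte 0xEF = 11101111 matches 1110xxxx → 3-byte sequence.
Byte 1: 0xEF = 11101111, payload 1111 (4 bits).
Byte 2: 0xA2 = 10100010 (10xxxxxx ✓), payload 100010.
Byte 3: 0xAF = 10101111 (10xxxxxx ✓), payload 101111.
Concatenate: 1111100010101111 = 0xF8AF (16 bits → U+F8AF).

U+F8AF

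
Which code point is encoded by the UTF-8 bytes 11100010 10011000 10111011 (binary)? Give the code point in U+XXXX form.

Leading byte 0xE2 = 11100010 matches 1110xxxx → 3-byte sequence.
Byte 1: 0xE2 = 11100010, payload 0010 (4 bits).
Byte 2: 0x98 = 10011000 (10xxxxxx ✓), payload 011000.
Byte 3: 0xBB = 10111011 (10xxxxxx ✓), payload 111011.
Concatenate: 0010011000111011 = 0x263B (16 bits → U+263B).

U+263B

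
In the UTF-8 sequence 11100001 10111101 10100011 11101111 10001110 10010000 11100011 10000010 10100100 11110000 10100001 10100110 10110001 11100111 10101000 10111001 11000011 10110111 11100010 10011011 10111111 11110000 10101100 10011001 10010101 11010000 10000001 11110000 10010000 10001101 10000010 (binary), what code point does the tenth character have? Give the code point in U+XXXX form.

U+10342

Offset 0: leading byte 0xE1 = 11100001 → 3-byte char #1 = E1 BD A3.
Offset 3: leading byte 0xEF = 11101111 → 3-byte char #2 = EF 8E 90.
Offset 6: leading byte 0xE3 = 11100011 → 3-byte char #3 = E3 82 A4.
Offset 9: leading byte 0xF0 = 11110000 → 4-byte char #4 = F0 A1 A6 B1.
Offset 13: leading byte 0xE7 = 11100111 → 3-byte char #5 = E7 A8 B9.
Offset 16: leading byte 0xC3 = 11000011 → 2-byte char #6 = C3 B7.
Offset 18: leading byte 0xE2 = 11100010 → 3-byte char #7 = E2 9B BF.
Offset 21: leading byte 0xF0 = 11110000 → 4-byte char #8 = F0 AC 99 95.
Offset 25: leading byte 0xD0 = 11010000 → 2-byte char #9 = D0 81.
Offset 27: leading byte 0xF0 = 11110000 → 4-byte char #10 = F0 90 8D 82.
Leading byte 0xF0 = 11110000 matches 11110xxx → 4-byte sequence.
Byte 1: 0xF0 = 11110000, payload 000 (3 bits).
Byte 2: 0x90 = 10010000 (10xxxxxx ✓), payload 010000.
Byte 3: 0x8D = 10001101 (10xxxxxx ✓), payload 001101.
Byte 4: 0x82 = 10000010 (10xxxxxx ✓), payload 000010.
Concatenate: 000010000001101000010 = 0x10342 (21 bits → U+10342).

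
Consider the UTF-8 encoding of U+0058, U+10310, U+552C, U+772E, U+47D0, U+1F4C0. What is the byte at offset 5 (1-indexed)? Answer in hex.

0x90

1-indexed offset 5 is 0-indexed offset 4.
U+0058 → 1-byte form 58 at offsets 0–0.
U+10310 → 4-byte form F0 90 8C 90 at offsets 1–4.
Offset 4 falls in char 2's range; it's byte 4 of F0 90 8C 90 = 0x90.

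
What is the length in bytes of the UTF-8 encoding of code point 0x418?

2

U+0418 = 0x418. UTF-8 uses 1 byte below 0x80, 2 below 0x800, 3 below 0x10000, 4 up to 0x10FFFF. 0x418 is in U+0080–U+07FF → 2 bytes.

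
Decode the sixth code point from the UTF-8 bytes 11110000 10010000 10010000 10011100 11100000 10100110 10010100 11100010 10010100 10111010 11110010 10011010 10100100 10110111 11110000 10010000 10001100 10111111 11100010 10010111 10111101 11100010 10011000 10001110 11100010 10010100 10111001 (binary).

Offset 0: leading byte 0xF0 = 11110000 → 4-byte char #1 = F0 90 90 9C.
Offset 4: leading byte 0xE0 = 11100000 → 3-byte char #2 = E0 A6 94.
Offset 7: leading byte 0xE2 = 11100010 → 3-byte char #3 = E2 94 BA.
Offset 10: leading byte 0xF2 = 11110010 → 4-byte char #4 = F2 9A A4 B7.
Offset 14: leading byte 0xF0 = 11110000 → 4-byte char #5 = F0 90 8C BF.
Offset 18: leading byte 0xE2 = 11100010 → 3-byte char #6 = E2 97 BD.
Leading byte 0xE2 = 11100010 matches 1110xxxx → 3-byte sequence.
Byte 1: 0xE2 = 11100010, payload 0010 (4 bits).
Byte 2: 0x97 = 10010111 (10xxxxxx ✓), payload 010111.
Byte 3: 0xBD = 10111101 (10xxxxxx ✓), payload 111101.
Concatenate: 0010010111111101 = 0x25FD (16 bits → U+25FD).

U+25FD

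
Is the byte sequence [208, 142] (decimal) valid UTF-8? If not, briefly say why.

Leading byte 0xD0 = 11010000 → 2-byte form.
Continuation bytes 0x8E=10001110 all match 10xxxxxx.
Decoded value 0x40E is ≥ 0x80 (shortest form) and not a surrogate.

valid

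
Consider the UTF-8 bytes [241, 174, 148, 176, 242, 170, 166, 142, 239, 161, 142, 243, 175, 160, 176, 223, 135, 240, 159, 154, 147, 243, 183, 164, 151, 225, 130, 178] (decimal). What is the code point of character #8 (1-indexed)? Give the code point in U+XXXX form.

Offset 0: leading byte 0xF1 = 11110001 → 4-byte char #1 = F1 AE 94 B0.
Offset 4: leading byte 0xF2 = 11110010 → 4-byte char #2 = F2 AA A6 8E.
Offset 8: leading byte 0xEF = 11101111 → 3-byte char #3 = EF A1 8E.
Offset 11: leading byte 0xF3 = 11110011 → 4-byte char #4 = F3 AF A0 B0.
Offset 15: leading byte 0xDF = 11011111 → 2-byte char #5 = DF 87.
Offset 17: leading byte 0xF0 = 11110000 → 4-byte char #6 = F0 9F 9A 93.
Offset 21: leading byte 0xF3 = 11110011 → 4-byte char #7 = F3 B7 A4 97.
Offset 25: leading byte 0xE1 = 11100001 → 3-byte char #8 = E1 82 B2.
Leading byte 0xE1 = 11100001 matches 1110xxxx → 3-byte sequence.
Byte 1: 0xE1 = 11100001, payload 0001 (4 bits).
Byte 2: 0x82 = 10000010 (10xxxxxx ✓), payload 000010.
Byte 3: 0xB2 = 10110010 (10xxxxxx ✓), payload 110010.
Concatenate: 0001000010110010 = 0x10B2 (16 bits → U+10B2).

U+10B2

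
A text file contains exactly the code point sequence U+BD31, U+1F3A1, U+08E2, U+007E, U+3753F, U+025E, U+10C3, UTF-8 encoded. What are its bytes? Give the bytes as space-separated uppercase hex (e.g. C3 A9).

EB B4 B1 F0 9F 8E A1 E0 A3 A2 7E F0 B7 94 BF C9 9E E1 83 83

U+BD31: 3-byte form → EB B4 B1.
U+1F3A1: 4-byte form → F0 9F 8E A1.
U+08E2: 3-byte form → E0 A3 A2.
U+007E: 1-byte form → 7E.
U+3753F: 4-byte form → F0 B7 94 BF.
U+025E: 2-byte form → C9 9E.
U+10C3: 3-byte form → E1 83 83.
Concatenated (20 bytes): EB B4 B1 F0 9F 8E A1 E0 A3 A2 7E F0 B7 94 BF C9 9E E1 83 83.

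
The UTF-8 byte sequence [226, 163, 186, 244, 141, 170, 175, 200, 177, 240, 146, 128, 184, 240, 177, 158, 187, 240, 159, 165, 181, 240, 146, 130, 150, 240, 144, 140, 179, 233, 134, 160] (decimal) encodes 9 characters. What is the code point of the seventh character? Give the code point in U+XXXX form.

U+12096

Offset 0: leading byte 0xE2 = 11100010 → 3-byte char #1 = E2 A3 BA.
Offset 3: leading byte 0xF4 = 11110100 → 4-byte char #2 = F4 8D AA AF.
Offset 7: leading byte 0xC8 = 11001000 → 2-byte char #3 = C8 B1.
Offset 9: leading byte 0xF0 = 11110000 → 4-byte char #4 = F0 92 80 B8.
Offset 13: leading byte 0xF0 = 11110000 → 4-byte char #5 = F0 B1 9E BB.
Offset 17: leading byte 0xF0 = 11110000 → 4-byte char #6 = F0 9F A5 B5.
Offset 21: leading byte 0xF0 = 11110000 → 4-byte char #7 = F0 92 82 96.
Leading byte 0xF0 = 11110000 matches 11110xxx → 4-byte sequence.
Byte 1: 0xF0 = 11110000, payload 000 (3 bits).
Byte 2: 0x92 = 10010010 (10xxxxxx ✓), payload 010010.
Byte 3: 0x82 = 10000010 (10xxxxxx ✓), payload 000010.
Byte 4: 0x96 = 10010110 (10xxxxxx ✓), payload 010110.
Concatenate: 000010010000010010110 = 0x12096 (21 bits → U+12096).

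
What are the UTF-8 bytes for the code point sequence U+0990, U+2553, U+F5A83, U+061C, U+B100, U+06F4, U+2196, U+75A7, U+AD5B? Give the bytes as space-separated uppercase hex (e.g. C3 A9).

E0 A6 90 E2 95 93 F3 B5 AA 83 D8 9C EB 84 80 DB B4 E2 86 96 E7 96 A7 EA B5 9B

U+0990: 3-byte form → E0 A6 90.
U+2553: 3-byte form → E2 95 93.
U+F5A83: 4-byte form → F3 B5 AA 83.
U+061C: 2-byte form → D8 9C.
U+B100: 3-byte form → EB 84 80.
U+06F4: 2-byte form → DB B4.
U+2196: 3-byte form → E2 86 96.
U+75A7: 3-byte form → E7 96 A7.
U+AD5B: 3-byte form → EA B5 9B.
Concatenated (26 bytes): E0 A6 90 E2 95 93 F3 B5 AA 83 D8 9C EB 84 80 DB B4 E2 86 96 E7 96 A7 EA B5 9B.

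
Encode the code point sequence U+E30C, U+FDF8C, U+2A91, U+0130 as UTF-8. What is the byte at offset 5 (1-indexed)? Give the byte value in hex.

1-indexed offset 5 is 0-indexed offset 4.
U+E30C → 3-byte form EE 8C 8C at offsets 0–2.
U+FDF8C → 4-byte form F3 BD BE 8C at offsets 3–6.
Offset 4 falls in char 2's range; it's byte 2 of F3 BD BE 8C = 0xBD.

0xBD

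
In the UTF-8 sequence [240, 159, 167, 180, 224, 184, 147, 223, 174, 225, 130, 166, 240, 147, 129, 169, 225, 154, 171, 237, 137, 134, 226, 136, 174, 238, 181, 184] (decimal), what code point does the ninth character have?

Offset 0: leading byte 0xF0 = 11110000 → 4-byte char #1 = F0 9F A7 B4.
Offset 4: leading byte 0xE0 = 11100000 → 3-byte char #2 = E0 B8 93.
Offset 7: leading byte 0xDF = 11011111 → 2-byte char #3 = DF AE.
Offset 9: leading byte 0xE1 = 11100001 → 3-byte char #4 = E1 82 A6.
Offset 12: leading byte 0xF0 = 11110000 → 4-byte char #5 = F0 93 81 A9.
Offset 16: leading byte 0xE1 = 11100001 → 3-byte char #6 = E1 9A AB.
Offset 19: leading byte 0xED = 11101101 → 3-byte char #7 = ED 89 86.
Offset 22: leading byte 0xE2 = 11100010 → 3-byte char #8 = E2 88 AE.
Offset 25: leading byte 0xEE = 11101110 → 3-byte char #9 = EE B5 B8.
Leading byte 0xEE = 11101110 matches 1110xxxx → 3-byte sequence.
Byte 1: 0xEE = 11101110, payload 1110 (4 bits).
Byte 2: 0xB5 = 10110101 (10xxxxxx ✓), payload 110101.
Byte 3: 0xB8 = 10111000 (10xxxxxx ✓), payload 111000.
Concatenate: 1110110101111000 = 0xED78 (16 bits → U+ED78).

U+ED78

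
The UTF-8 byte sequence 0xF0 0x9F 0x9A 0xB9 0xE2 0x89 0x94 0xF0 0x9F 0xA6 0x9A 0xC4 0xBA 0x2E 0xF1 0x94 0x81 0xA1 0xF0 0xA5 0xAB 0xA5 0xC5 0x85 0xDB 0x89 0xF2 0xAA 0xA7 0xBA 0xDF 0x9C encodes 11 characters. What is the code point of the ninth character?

U+06C9

Offset 0: leading byte 0xF0 = 11110000 → 4-byte char #1 = F0 9F 9A B9.
Offset 4: leading byte 0xE2 = 11100010 → 3-byte char #2 = E2 89 94.
Offset 7: leading byte 0xF0 = 11110000 → 4-byte char #3 = F0 9F A6 9A.
Offset 11: leading byte 0xC4 = 11000100 → 2-byte char #4 = C4 BA.
Offset 13: leading byte 0x2E = 00101110 → 1-byte char #5 = 2E.
Offset 14: leading byte 0xF1 = 11110001 → 4-byte char #6 = F1 94 81 A1.
Offset 18: leading byte 0xF0 = 11110000 → 4-byte char #7 = F0 A5 AB A5.
Offset 22: leading byte 0xC5 = 11000101 → 2-byte char #8 = C5 85.
Offset 24: leading byte 0xDB = 11011011 → 2-byte char #9 = DB 89.
Leading byte 0xDB = 11011011 matches 110xxxxx → 2-byte sequence.
Byte 1: 0xDB = 11011011, payload 11011 (5 bits).
Byte 2: 0x89 = 10001001 (10xxxxxx ✓), payload 001001.
Concatenate: 11011001001 = 0x6C9 (11 bits → U+06C9).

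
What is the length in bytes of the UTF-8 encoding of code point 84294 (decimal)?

U+14946 = 0x14946. UTF-8 uses 1 byte below 0x80, 2 below 0x800, 3 below 0x10000, 4 up to 0x10FFFF. 0x14946 is in U+10000–U+10FFFF → 4 bytes.

4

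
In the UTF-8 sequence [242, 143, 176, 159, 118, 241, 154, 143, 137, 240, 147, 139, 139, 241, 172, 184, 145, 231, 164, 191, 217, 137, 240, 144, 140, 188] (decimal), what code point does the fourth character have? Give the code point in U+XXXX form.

U+132CB

Offset 0: leading byte 0xF2 = 11110010 → 4-byte char #1 = F2 8F B0 9F.
Offset 4: leading byte 0x76 = 01110110 → 1-byte char #2 = 76.
Offset 5: leading byte 0xF1 = 11110001 → 4-byte char #3 = F1 9A 8F 89.
Offset 9: leading byte 0xF0 = 11110000 → 4-byte char #4 = F0 93 8B 8B.
Leading byte 0xF0 = 11110000 matches 11110xxx → 4-byte sequence.
Byte 1: 0xF0 = 11110000, payload 000 (3 bits).
Byte 2: 0x93 = 10010011 (10xxxxxx ✓), payload 010011.
Byte 3: 0x8B = 10001011 (10xxxxxx ✓), payload 001011.
Byte 4: 0x8B = 10001011 (10xxxxxx ✓), payload 001011.
Concatenate: 000010011001011001011 = 0x132CB (21 bits → U+132CB).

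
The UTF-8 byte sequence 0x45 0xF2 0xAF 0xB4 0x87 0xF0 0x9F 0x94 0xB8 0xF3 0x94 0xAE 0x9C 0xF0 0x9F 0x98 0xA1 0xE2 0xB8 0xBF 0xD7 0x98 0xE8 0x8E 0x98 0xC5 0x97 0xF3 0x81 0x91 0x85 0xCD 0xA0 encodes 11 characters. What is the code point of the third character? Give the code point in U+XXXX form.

Offset 0: leading byte 0x45 = 01000101 → 1-byte char #1 = 45.
Offset 1: leading byte 0xF2 = 11110010 → 4-byte char #2 = F2 AF B4 87.
Offset 5: leading byte 0xF0 = 11110000 → 4-byte char #3 = F0 9F 94 B8.
Leading byte 0xF0 = 11110000 matches 11110xxx → 4-byte sequence.
Byte 1: 0xF0 = 11110000, payload 000 (3 bits).
Byte 2: 0x9F = 10011111 (10xxxxxx ✓), payload 011111.
Byte 3: 0x94 = 10010100 (10xxxxxx ✓), payload 010100.
Byte 4: 0xB8 = 10111000 (10xxxxxx ✓), payload 111000.
Concatenate: 000011111010100111000 = 0x1F538 (21 bits → U+1F538).

U+1F538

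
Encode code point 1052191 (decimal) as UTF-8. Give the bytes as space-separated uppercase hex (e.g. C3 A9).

U+100E1F = 0x100E1F = 1052191 decimal. In range U+10000–U+10FFFF → 4-byte form: 11110xxx 10xxxxxx 10xxxxxx 10xxxxxx.
Binary (21 bits): 100000000111000011111.
Split 3+6+6+6: 100 | 000000 | 111000 | 011111.
Byte 1: 11110100 = 0xF4.
Byte 2: 10000000 = 0x80.
Byte 3: 10111000 = 0xB8.
Byte 4: 10011111 = 0x9F.

F4 80 B8 9F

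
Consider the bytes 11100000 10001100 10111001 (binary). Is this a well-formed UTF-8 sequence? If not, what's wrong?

Leading byte 0xE0 = 11100000 → 3-byte form.
Continuation bytes all match 10xxxxxx. Payload decodes to 0x339.
But 0x339 < 0x800, the minimum for a 3-byte sequence — this is an overlong encoding.

invalid (overlong encoding)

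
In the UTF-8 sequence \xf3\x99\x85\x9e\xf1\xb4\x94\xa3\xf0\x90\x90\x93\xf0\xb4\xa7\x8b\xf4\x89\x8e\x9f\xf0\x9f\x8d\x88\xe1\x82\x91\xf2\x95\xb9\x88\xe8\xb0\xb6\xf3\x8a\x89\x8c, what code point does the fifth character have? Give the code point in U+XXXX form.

Offset 0: leading byte 0xF3 = 11110011 → 4-byte char #1 = F3 99 85 9E.
Offset 4: leading byte 0xF1 = 11110001 → 4-byte char #2 = F1 B4 94 A3.
Offset 8: leading byte 0xF0 = 11110000 → 4-byte char #3 = F0 90 90 93.
Offset 12: leading byte 0xF0 = 11110000 → 4-byte char #4 = F0 B4 A7 8B.
Offset 16: leading byte 0xF4 = 11110100 → 4-byte char #5 = F4 89 8E 9F.
Leading byte 0xF4 = 11110100 matches 11110xxx → 4-byte sequence.
Byte 1: 0xF4 = 11110100, payload 100 (3 bits).
Byte 2: 0x89 = 10001001 (10xxxxxx ✓), payload 001001.
Byte 3: 0x8E = 10001110 (10xxxxxx ✓), payload 001110.
Byte 4: 0x9F = 10011111 (10xxxxxx ✓), payload 011111.
Concatenate: 100001001001110011111 = 0x10939F (21 bits → U+10939F).

U+10939F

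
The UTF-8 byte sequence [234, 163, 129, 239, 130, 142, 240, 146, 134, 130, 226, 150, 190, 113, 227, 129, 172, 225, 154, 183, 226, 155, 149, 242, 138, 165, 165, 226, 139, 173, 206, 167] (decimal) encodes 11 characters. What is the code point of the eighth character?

Offset 0: leading byte 0xEA = 11101010 → 3-byte char #1 = EA A3 81.
Offset 3: leading byte 0xEF = 11101111 → 3-byte char #2 = EF 82 8E.
Offset 6: leading byte 0xF0 = 11110000 → 4-byte char #3 = F0 92 86 82.
Offset 10: leading byte 0xE2 = 11100010 → 3-byte char #4 = E2 96 BE.
Offset 13: leading byte 0x71 = 01110001 → 1-byte char #5 = 71.
Offset 14: leading byte 0xE3 = 11100011 → 3-byte char #6 = E3 81 AC.
Offset 17: leading byte 0xE1 = 11100001 → 3-byte char #7 = E1 9A B7.
Offset 20: leading byte 0xE2 = 11100010 → 3-byte char #8 = E2 9B 95.
Leading byte 0xE2 = 11100010 matches 1110xxxx → 3-byte sequence.
Byte 1: 0xE2 = 11100010, payload 0010 (4 bits).
Byte 2: 0x9B = 10011011 (10xxxxxx ✓), payload 011011.
Byte 3: 0x95 = 10010101 (10xxxxxx ✓), payload 010101.
Concatenate: 0010011011010101 = 0x26D5 (16 bits → U+26D5).

U+26D5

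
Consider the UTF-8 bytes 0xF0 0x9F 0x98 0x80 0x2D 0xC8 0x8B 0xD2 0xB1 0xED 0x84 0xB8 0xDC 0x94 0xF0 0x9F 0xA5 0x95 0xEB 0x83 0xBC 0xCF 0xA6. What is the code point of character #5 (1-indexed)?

Offset 0: leading byte 0xF0 = 11110000 → 4-byte char #1 = F0 9F 98 80.
Offset 4: leading byte 0x2D = 00101101 → 1-byte char #2 = 2D.
Offset 5: leading byte 0xC8 = 11001000 → 2-byte char #3 = C8 8B.
Offset 7: leading byte 0xD2 = 11010010 → 2-byte char #4 = D2 B1.
Offset 9: leading byte 0xED = 11101101 → 3-byte char #5 = ED 84 B8.
Leading byte 0xED = 11101101 matches 1110xxxx → 3-byte sequence.
Byte 1: 0xED = 11101101, payload 1101 (4 bits).
Byte 2: 0x84 = 10000100 (10xxxxxx ✓), payload 000100.
Byte 3: 0xB8 = 10111000 (10xxxxxx ✓), payload 111000.
Concatenate: 1101000100111000 = 0xD138 (16 bits → U+D138).

U+D138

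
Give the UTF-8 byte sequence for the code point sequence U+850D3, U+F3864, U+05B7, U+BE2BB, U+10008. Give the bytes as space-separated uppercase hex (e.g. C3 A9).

U+850D3: 4-byte form → F2 85 83 93.
U+F3864: 4-byte form → F3 B3 A1 A4.
U+05B7: 2-byte form → D6 B7.
U+BE2BB: 4-byte form → F2 BE 8A BB.
U+10008: 4-byte form → F0 90 80 88.
Concatenated (18 bytes): F2 85 83 93 F3 B3 A1 A4 D6 B7 F2 BE 8A BB F0 90 80 88.

F2 85 83 93 F3 B3 A1 A4 D6 B7 F2 BE 8A BB F0 90 80 88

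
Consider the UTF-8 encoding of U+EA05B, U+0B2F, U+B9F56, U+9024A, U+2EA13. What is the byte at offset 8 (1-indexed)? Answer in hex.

1-indexed offset 8 is 0-indexed offset 7.
U+EA05B → 4-byte form F3 AA 81 9B at offsets 0–3.
U+0B2F → 3-byte form E0 AC AF at offsets 4–6.
U+B9F56 → 4-byte form F2 B9 BD 96 at offsets 7–10.
Offset 7 falls in char 3's range; it's byte 1 of F2 B9 BD 96 = 0xF2.

0xF2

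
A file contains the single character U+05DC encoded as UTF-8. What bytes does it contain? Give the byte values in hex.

U+05DC = 0x5DC = 1500 decimal. In range U+0080–U+07FF → 2-byte form: 110xxxxx 10xxxxxx.
Binary (11 bits): 10111011100.
Split 5+6: 10111 | 011100.
Byte 1: 11010111 = 0xD7.
Byte 2: 10011100 = 0x9C.

D7 9C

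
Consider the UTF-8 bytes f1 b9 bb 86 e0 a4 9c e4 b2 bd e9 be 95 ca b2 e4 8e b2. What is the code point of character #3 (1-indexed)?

Offset 0: leading byte 0xF1 = 11110001 → 4-byte char #1 = F1 B9 BB 86.
Offset 4: leading byte 0xE0 = 11100000 → 3-byte char #2 = E0 A4 9C.
Offset 7: leading byte 0xE4 = 11100100 → 3-byte char #3 = E4 B2 BD.
Leading byte 0xE4 = 11100100 matches 1110xxxx → 3-byte sequence.
Byte 1: 0xE4 = 11100100, payload 0100 (4 bits).
Byte 2: 0xB2 = 10110010 (10xxxxxx ✓), payload 110010.
Byte 3: 0xBD = 10111101 (10xxxxxx ✓), payload 111101.
Concatenate: 0100110010111101 = 0x4CBD (16 bits → U+4CBD).

U+4CBD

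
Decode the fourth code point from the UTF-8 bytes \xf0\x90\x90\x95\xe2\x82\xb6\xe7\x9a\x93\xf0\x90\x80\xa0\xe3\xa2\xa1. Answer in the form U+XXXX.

U+10020

Offset 0: leading byte 0xF0 = 11110000 → 4-byte char #1 = F0 90 90 95.
Offset 4: leading byte 0xE2 = 11100010 → 3-byte char #2 = E2 82 B6.
Offset 7: leading byte 0xE7 = 11100111 → 3-byte char #3 = E7 9A 93.
Offset 10: leading byte 0xF0 = 11110000 → 4-byte char #4 = F0 90 80 A0.
Leading byte 0xF0 = 11110000 matches 11110xxx → 4-byte sequence.
Byte 1: 0xF0 = 11110000, payload 000 (3 bits).
Byte 2: 0x90 = 10010000 (10xxxxxx ✓), payload 010000.
Byte 3: 0x80 = 10000000 (10xxxxxx ✓), payload 000000.
Byte 4: 0xA0 = 10100000 (10xxxxxx ✓), payload 100000.
Concatenate: 000010000000000100000 = 0x10020 (21 bits → U+10020).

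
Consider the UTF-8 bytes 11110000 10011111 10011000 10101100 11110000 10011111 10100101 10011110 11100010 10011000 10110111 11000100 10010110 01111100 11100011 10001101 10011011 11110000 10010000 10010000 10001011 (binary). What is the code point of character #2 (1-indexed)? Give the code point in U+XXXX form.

Offset 0: leading byte 0xF0 = 11110000 → 4-byte char #1 = F0 9F 98 AC.
Offset 4: leading byte 0xF0 = 11110000 → 4-byte char #2 = F0 9F A5 9E.
Leading byte 0xF0 = 11110000 matches 11110xxx → 4-byte sequence.
Byte 1: 0xF0 = 11110000, payload 000 (3 bits).
Byte 2: 0x9F = 10011111 (10xxxxxx ✓), payload 011111.
Byte 3: 0xA5 = 10100101 (10xxxxxx ✓), payload 100101.
Byte 4: 0x9E = 10011110 (10xxxxxx ✓), payload 011110.
Concatenate: 000011111100101011110 = 0x1F95E (21 bits → U+1F95E).

U+1F95E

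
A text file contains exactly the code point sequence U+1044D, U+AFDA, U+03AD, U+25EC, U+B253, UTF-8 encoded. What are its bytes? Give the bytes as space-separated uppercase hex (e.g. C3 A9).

U+1044D: 4-byte form → F0 90 91 8D.
U+AFDA: 3-byte form → EA BF 9A.
U+03AD: 2-byte form → CE AD.
U+25EC: 3-byte form → E2 97 AC.
U+B253: 3-byte form → EB 89 93.
Concatenated (15 bytes): F0 90 91 8D EA BF 9A CE AD E2 97 AC EB 89 93.

F0 90 91 8D EA BF 9A CE AD E2 97 AC EB 89 93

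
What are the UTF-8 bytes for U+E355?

EE 8D 95

U+E355 = 0xE355 = 58197 decimal. In range U+0800–U+FFFF → 3-byte form: 1110xxxx 10xxxxxx 10xxxxxx.
Binary (16 bits): 1110001101010101.
Split 4+6+6: 1110 | 001101 | 010101.
Byte 1: 11101110 = 0xEE.
Byte 2: 10001101 = 0x8D.
Byte 3: 10010101 = 0x95.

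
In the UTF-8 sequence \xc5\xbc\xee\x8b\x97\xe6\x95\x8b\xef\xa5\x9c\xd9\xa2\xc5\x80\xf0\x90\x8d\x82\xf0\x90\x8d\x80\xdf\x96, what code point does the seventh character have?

Offset 0: leading byte 0xC5 = 11000101 → 2-byte char #1 = C5 BC.
Offset 2: leading byte 0xEE = 11101110 → 3-byte char #2 = EE 8B 97.
Offset 5: leading byte 0xE6 = 11100110 → 3-byte char #3 = E6 95 8B.
Offset 8: leading byte 0xEF = 11101111 → 3-byte char #4 = EF A5 9C.
Offset 11: leading byte 0xD9 = 11011001 → 2-byte char #5 = D9 A2.
Offset 13: leading byte 0xC5 = 11000101 → 2-byte char #6 = C5 80.
Offset 15: leading byte 0xF0 = 11110000 → 4-byte char #7 = F0 90 8D 82.
Leading byte 0xF0 = 11110000 matches 11110xxx → 4-byte sequence.
Byte 1: 0xF0 = 11110000, payload 000 (3 bits).
Byte 2: 0x90 = 10010000 (10xxxxxx ✓), payload 010000.
Byte 3: 0x8D = 10001101 (10xxxxxx ✓), payload 001101.
Byte 4: 0x82 = 10000010 (10xxxxxx ✓), payload 000010.
Concatenate: 000010000001101000010 = 0x10342 (21 bits → U+10342).

U+10342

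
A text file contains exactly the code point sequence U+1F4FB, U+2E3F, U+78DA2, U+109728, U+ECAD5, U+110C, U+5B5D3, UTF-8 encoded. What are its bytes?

F0 9F 93 BB E2 B8 BF F1 B8 B6 A2 F4 89 9C A8 F3 AC AB 95 E1 84 8C F1 9B 97 93

U+1F4FB: 4-byte form → F0 9F 93 BB.
U+2E3F: 3-byte form → E2 B8 BF.
U+78DA2: 4-byte form → F1 B8 B6 A2.
U+109728: 4-byte form → F4 89 9C A8.
U+ECAD5: 4-byte form → F3 AC AB 95.
U+110C: 3-byte form → E1 84 8C.
U+5B5D3: 4-byte form → F1 9B 97 93.
Concatenated (26 bytes): F0 9F 93 BB E2 B8 BF F1 B8 B6 A2 F4 89 9C A8 F3 AC AB 95 E1 84 8C F1 9B 97 93.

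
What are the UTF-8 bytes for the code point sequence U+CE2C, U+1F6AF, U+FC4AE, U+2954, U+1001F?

EC B8 AC F0 9F 9A AF F3 BC 92 AE E2 A5 94 F0 90 80 9F

U+CE2C: 3-byte form → EC B8 AC.
U+1F6AF: 4-byte form → F0 9F 9A AF.
U+FC4AE: 4-byte form → F3 BC 92 AE.
U+2954: 3-byte form → E2 A5 94.
U+1001F: 4-byte form → F0 90 80 9F.
Concatenated (18 bytes): EC B8 AC F0 9F 9A AF F3 BC 92 AE E2 A5 94 F0 90 80 9F.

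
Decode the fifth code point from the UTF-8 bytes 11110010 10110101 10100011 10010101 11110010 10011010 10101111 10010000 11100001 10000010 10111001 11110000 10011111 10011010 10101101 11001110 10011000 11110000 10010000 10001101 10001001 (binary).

U+0398

Offset 0: leading byte 0xF2 = 11110010 → 4-byte char #1 = F2 B5 A3 95.
Offset 4: leading byte 0xF2 = 11110010 → 4-byte char #2 = F2 9A AF 90.
Offset 8: leading byte 0xE1 = 11100001 → 3-byte char #3 = E1 82 B9.
Offset 11: leading byte 0xF0 = 11110000 → 4-byte char #4 = F0 9F 9A AD.
Offset 15: leading byte 0xCE = 11001110 → 2-byte char #5 = CE 98.
Leading byte 0xCE = 11001110 matches 110xxxxx → 2-byte sequence.
Byte 1: 0xCE = 11001110, payload 01110 (5 bits).
Byte 2: 0x98 = 10011000 (10xxxxxx ✓), payload 011000.
Concatenate: 01110011000 = 0x398 (11 bits → U+0398).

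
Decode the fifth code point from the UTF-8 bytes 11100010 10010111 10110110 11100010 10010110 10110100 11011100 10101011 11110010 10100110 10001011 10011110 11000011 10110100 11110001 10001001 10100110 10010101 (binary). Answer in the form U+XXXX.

Offset 0: leading byte 0xE2 = 11100010 → 3-byte char #1 = E2 97 B6.
Offset 3: leading byte 0xE2 = 11100010 → 3-byte char #2 = E2 96 B4.
Offset 6: leading byte 0xDC = 11011100 → 2-byte char #3 = DC AB.
Offset 8: leading byte 0xF2 = 11110010 → 4-byte char #4 = F2 A6 8B 9E.
Offset 12: leading byte 0xC3 = 11000011 → 2-byte char #5 = C3 B4.
Leading byte 0xC3 = 11000011 matches 110xxxxx → 2-byte sequence.
Byte 1: 0xC3 = 11000011, payload 00011 (5 bits).
Byte 2: 0xB4 = 10110100 (10xxxxxx ✓), payload 110100.
Concatenate: 00011110100 = 0xF4 (11 bits → U+00F4).

U+00F4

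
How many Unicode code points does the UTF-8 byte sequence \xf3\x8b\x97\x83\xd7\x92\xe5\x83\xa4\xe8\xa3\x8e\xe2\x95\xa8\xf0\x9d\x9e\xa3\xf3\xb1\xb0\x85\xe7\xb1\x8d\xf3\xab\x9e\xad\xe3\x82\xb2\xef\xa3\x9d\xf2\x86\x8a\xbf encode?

Byte at offset 0: 0xF3 = 11110011 → 4-byte char (#1). Advance 4.
Byte at offset 4: 0xD7 = 11010111 → 2-byte char (#2). Advance 2.
Byte at offset 6: 0xE5 = 11100101 → 3-byte char (#3). Advance 3.
Byte at offset 9: 0xE8 = 11101000 → 3-byte char (#4). Advance 3.
Byte at offset 12: 0xE2 = 11100010 → 3-byte char (#5). Advance 3.
Byte at offset 15: 0xF0 = 11110000 → 4-byte char (#6). Advance 4.
Byte at offset 19: 0xF3 = 11110011 → 4-byte char (#7). Advance 4.
Byte at offset 23: 0xE7 = 11100111 → 3-byte char (#8). Advance 3.
Byte at offset 26: 0xF3 = 11110011 → 4-byte char (#9). Advance 4.
Byte at offset 30: 0xE3 = 11100011 → 3-byte char (#10). Advance 3.
Byte at offset 33: 0xEF = 11101111 → 3-byte char (#11). Advance 3.
Byte at offset 36: 0xF2 = 11110010 → 4-byte char (#12). Advance 4.
Reached end at offset 40 after 12 code points.

12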